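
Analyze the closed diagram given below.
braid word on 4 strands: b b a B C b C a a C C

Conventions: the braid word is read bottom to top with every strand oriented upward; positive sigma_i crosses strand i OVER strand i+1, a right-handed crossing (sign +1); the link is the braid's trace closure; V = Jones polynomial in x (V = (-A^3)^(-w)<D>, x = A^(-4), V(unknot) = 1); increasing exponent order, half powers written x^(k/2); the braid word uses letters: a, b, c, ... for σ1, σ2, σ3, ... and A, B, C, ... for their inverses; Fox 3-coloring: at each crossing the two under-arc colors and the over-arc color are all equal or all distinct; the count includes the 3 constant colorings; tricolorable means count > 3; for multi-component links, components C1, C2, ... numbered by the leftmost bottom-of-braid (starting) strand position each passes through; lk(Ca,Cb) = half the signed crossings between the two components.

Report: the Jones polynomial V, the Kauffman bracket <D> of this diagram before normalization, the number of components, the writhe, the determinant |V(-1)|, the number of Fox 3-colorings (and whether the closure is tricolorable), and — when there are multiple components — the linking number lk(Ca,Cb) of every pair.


V = x^-4 - 3x^-3 + 5x^-2 - 7x^-1 + 8 - 7x + 7x^2 - 4x^3 + 2x^4 - x^5
<D> = A^-17 - 2A^-13 + 4A^-9 - 7A^-5 + 7A^-1 - 8A^3 + 7A^7 - 5A^11 + 3A^15 - A^19 (w = +1)
1 component over 11 crossings, w = +1
9 Fox colorings among 3^11, |V(-1)| = 45: tricolorable
why: det 45 = |V(-1)|; divisible by 3, so tricolorable


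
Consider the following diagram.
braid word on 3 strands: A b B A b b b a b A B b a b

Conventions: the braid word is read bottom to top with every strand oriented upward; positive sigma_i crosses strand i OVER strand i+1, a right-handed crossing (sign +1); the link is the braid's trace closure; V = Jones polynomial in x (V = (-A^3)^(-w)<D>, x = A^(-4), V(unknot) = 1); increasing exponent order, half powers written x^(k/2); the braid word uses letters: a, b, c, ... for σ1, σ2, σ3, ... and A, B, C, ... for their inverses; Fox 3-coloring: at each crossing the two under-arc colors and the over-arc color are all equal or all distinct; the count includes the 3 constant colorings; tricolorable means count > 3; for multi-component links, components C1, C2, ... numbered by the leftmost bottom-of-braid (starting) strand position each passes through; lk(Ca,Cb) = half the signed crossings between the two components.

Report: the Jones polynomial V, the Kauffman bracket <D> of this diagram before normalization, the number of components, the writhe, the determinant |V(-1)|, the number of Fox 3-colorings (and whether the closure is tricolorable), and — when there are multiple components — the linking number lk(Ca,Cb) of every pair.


V = x - x^2 + 2x^3 - x^4 + x^5 - x^6
<D> = -A^-12 + A^-8 - A^-4 + 2 - A^4 + A^8 (w = +4)
1 component over 14 crossings, w = +4
3 Fox colorings among 3^14, |V(-1)| = 7: not tricolorable
why: the span of V is 5, forcing >= 5 crossings in any diagram


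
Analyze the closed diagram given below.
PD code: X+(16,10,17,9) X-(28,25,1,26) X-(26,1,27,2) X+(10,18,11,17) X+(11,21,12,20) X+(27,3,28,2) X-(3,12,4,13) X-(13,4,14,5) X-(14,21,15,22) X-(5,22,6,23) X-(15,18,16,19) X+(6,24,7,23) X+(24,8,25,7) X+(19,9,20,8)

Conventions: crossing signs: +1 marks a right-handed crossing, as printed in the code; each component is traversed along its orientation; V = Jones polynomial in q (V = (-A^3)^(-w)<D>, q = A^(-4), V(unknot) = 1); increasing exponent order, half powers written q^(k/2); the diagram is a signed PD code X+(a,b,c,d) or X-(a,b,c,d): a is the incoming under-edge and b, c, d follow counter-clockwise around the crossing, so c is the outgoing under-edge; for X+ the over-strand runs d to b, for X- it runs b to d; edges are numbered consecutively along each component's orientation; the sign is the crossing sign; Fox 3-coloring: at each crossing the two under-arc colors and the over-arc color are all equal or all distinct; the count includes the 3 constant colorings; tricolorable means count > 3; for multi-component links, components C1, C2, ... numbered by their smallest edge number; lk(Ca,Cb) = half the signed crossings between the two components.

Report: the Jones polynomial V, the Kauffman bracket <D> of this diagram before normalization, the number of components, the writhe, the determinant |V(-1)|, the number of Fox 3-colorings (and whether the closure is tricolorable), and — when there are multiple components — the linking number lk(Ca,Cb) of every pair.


Jones polynomial: V(q) = q^-2 - q^-1 + 2 - 2q + q^2 - q^3 + q^4
<D> = A^-16 - A^-12 + A^-8 - 2A^-4 + 2 - A^4 + A^8; writhe 0
components 1, writhe 0 (14 crossings)
3-colorings: 9 of 3^14, det 9 — tricolorable
note: V spans 6 powers of q: at least 6 crossings in any diagram


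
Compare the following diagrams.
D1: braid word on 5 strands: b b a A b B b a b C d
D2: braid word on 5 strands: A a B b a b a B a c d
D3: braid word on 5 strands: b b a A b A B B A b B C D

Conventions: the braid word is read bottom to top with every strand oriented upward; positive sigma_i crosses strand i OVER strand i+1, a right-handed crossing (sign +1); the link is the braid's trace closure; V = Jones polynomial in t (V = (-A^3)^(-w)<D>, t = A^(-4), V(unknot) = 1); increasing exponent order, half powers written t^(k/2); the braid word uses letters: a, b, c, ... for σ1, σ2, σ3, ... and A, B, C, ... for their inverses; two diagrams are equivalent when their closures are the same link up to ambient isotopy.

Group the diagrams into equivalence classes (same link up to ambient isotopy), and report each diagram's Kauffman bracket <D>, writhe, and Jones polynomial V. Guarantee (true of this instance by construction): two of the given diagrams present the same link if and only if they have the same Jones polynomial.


classes: {D1} | {D2} | {D3}
V(D1) = -t^(3/2) - t^(7/2) + t^(9/2) - t^(11/2)  [11 crossings, <D> = A^-7 - A^-3 + A + A^9, w = +5]
D2 (bracket A^5 + A^13; 11 crossings at w = +5): V = -t^(1/2) - t^(5/2)
D3 (bracket -A^-15 + A^-11 + A^-3 + A^5; 13 crossings at w = -3): V = -t^(-7/2) - t^(-3/2) - t^(1/2) + t^(3/2)
note: comparing 3 Jones polynomials yields 3 groups


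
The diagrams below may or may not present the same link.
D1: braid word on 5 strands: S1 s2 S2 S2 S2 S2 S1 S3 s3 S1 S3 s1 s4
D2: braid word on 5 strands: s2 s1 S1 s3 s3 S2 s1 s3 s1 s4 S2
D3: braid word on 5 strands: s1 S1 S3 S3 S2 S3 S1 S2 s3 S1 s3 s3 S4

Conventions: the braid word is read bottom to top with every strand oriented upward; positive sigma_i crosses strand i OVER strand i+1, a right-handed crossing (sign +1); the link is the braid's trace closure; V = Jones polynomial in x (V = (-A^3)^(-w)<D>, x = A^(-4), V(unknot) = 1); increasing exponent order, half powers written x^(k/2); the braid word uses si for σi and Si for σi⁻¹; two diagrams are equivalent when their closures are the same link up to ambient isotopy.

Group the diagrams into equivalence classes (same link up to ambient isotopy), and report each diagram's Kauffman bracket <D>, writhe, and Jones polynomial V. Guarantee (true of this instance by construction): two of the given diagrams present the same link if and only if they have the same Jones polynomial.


classes: {D1} | {D2} | {D3}
V(D1) = x^(-13/2) - x^(-11/2) + x^(-9/2) - 2x^(-7/2) - x^(-3/2)  [13 crossings, <D> = A^-9 + 2A^-1 - A^3 + A^7 - A^11, w = -5]
V(D2) = -x^(3/2) - 2x^(7/2) + x^(9/2) - x^(11/2) + x^(13/2)  [11 crossings, <D> = -A^-11 + A^-7 - A^-3 + 2A + A^9, w = +5]
V(D3) = -x^(-5/2) - x^(-1/2)  [13 crossings, <D> = A^-13 + A^-5, w = -5]
note: V(x) takes 3 values over 3 diagrams, fixing the grouping


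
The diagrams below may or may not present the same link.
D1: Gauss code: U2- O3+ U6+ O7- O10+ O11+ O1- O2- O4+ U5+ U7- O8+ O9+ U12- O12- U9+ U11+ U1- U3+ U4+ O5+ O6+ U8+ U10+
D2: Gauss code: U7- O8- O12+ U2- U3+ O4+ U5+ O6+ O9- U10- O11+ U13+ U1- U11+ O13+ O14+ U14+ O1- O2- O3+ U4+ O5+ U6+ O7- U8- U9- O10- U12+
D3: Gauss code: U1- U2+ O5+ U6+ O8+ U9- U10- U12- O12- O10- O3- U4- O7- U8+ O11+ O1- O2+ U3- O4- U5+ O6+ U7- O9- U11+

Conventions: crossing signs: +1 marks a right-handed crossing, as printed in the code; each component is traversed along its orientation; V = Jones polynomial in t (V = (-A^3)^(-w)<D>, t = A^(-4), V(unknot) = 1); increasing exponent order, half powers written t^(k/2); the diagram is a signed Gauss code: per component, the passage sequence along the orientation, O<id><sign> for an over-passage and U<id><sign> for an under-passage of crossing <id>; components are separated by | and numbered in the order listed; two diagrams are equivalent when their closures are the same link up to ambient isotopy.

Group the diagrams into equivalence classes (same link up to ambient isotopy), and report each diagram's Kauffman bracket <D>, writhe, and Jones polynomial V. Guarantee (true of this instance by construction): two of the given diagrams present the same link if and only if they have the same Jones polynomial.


classes: {D1} | {D2} | {D3}
V(D1) = t - t^2 + 2t^3 - t^4 + t^5 - t^6  [12 crossings, <D> = -A^-12 + A^-8 - A^-4 + 2 - A^4 + A^8, w = +4]
V(D2) = -t^-3 + 2t^-2 - 2t^-1 + 3 - 2t + 2t^2 - t^3  (w +2, c 14, <D> = -A^-6 + 2A^-2 - 2A^2 + 3A^6 - 2A^10 + 2A^14 - A^18)
D3 (bracket A^-22 - 3A^-18 + 5A^-14 - 6A^-10 + 7A^-6 - 6A^-2 + 5A^2 - 3A^6 + A^10; 12 crossings at w = -2): V = t^-4 - 3t^-3 + 5t^-2 - 6t^-1 + 7 - 6t + 5t^2 - 3t^3 + t^4
note: 3 classes among 3 diagrams; unequal V(t) rules out equality


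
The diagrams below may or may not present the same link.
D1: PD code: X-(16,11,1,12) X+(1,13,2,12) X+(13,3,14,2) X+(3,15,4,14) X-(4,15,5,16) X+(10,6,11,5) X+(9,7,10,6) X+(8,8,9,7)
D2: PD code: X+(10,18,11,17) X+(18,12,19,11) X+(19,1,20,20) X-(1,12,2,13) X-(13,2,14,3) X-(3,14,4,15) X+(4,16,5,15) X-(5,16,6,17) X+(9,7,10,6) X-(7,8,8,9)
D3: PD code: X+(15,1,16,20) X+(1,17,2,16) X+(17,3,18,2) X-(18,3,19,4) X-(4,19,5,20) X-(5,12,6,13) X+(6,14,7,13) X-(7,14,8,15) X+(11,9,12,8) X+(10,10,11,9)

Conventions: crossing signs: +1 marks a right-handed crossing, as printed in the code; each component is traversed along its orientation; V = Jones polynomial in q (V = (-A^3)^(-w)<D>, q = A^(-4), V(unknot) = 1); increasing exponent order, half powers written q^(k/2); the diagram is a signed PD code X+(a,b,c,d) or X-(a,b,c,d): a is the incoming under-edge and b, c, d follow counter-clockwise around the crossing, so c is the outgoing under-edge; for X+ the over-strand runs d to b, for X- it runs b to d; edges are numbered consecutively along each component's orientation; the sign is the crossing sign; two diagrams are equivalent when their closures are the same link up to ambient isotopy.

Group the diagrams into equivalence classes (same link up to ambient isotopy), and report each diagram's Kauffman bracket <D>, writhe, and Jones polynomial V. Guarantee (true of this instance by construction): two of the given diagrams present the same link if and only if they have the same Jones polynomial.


classes: {D1, D2, D3}
V(D1) = 1  [8 crossings, <D> = A^12, w = +4]
D2 (bracket 1; 10 crossings at w = 0): V = 1
D3 (bracket A^6; 10 crossings at w = +2): V = 1
note: one V(q) for all 3 diagrams — one class (guaranteed)


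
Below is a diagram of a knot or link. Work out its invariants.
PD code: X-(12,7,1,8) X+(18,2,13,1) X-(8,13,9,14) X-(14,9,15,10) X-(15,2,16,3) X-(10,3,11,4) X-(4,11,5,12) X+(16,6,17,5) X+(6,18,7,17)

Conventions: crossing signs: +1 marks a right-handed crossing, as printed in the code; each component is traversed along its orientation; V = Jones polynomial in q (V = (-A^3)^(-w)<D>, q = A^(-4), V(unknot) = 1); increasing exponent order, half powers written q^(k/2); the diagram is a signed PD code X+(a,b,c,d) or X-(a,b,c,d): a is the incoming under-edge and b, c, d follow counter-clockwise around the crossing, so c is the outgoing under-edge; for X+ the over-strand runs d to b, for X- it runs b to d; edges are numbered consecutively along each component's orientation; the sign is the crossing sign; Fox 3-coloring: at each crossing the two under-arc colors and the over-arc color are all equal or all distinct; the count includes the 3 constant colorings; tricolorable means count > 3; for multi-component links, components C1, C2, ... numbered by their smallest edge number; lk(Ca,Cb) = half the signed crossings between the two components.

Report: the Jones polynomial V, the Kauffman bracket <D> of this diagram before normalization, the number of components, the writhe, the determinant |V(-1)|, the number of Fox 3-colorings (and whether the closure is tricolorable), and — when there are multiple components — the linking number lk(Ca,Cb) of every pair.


Jones polynomial: V(q) = q^(-11/2) - q^(-9/2) + q^(-7/2) - 2q^(-5/2) + q^(-3/2) - 2q^(-1/2)
<D> = 2A^-7 - A^-3 + 2A - A^5 + A^9 - A^13; writhe -3
components 2, writhe -3 (9 crossings)
linking number lk(C1,C2) = 0
3-colorings: 3 of 3^9, det 8 — not tricolorable
note: |V(-1)| = 8: so not tricolorable, since 3 does not divide 8


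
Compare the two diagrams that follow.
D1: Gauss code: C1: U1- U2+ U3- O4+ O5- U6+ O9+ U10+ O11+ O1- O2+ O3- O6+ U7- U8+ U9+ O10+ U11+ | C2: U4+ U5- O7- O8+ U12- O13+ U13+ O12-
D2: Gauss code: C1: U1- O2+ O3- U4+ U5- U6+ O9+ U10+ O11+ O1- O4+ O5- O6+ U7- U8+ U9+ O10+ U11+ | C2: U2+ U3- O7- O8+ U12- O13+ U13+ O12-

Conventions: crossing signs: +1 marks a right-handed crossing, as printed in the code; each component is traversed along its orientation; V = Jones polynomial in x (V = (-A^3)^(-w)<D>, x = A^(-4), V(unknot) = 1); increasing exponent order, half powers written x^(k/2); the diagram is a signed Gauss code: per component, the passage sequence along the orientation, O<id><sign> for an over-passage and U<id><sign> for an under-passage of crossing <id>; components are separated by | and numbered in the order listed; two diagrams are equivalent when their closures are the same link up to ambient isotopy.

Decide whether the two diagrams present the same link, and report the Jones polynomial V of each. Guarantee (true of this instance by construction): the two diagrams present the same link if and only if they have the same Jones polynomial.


same link: yes
V(D1) = -x^(1/2) - x^(3/2) - x^(5/2) + x^(9/2)  [13 crossings, <D> = -A^-9 + A^-1 + A^3 + A^7, w = +3]
D2 (bracket -A^-9 + A^-1 + A^3 + A^7; 13 crossings at w = +3): V = -x^(1/2) - x^(3/2) - x^(5/2) + x^(9/2)
note: from 13 to 13 crossings by R-moves: one link, two diagrams


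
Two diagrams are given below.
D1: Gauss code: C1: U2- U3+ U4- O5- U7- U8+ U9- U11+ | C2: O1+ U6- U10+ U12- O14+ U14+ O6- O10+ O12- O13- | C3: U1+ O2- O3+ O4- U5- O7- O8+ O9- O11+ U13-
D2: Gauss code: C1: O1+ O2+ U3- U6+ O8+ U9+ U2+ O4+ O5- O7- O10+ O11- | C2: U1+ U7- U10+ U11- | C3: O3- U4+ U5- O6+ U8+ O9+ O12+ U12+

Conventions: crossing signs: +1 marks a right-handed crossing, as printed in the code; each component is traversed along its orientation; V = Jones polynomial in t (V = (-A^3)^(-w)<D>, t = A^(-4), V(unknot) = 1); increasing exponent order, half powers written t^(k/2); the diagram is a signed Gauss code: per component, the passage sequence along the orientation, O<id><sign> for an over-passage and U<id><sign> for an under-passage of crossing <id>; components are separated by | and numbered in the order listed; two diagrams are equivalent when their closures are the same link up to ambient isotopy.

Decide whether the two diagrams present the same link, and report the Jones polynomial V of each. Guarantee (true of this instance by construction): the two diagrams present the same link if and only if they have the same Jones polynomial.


same link: no
V(D1) = t^-3 + t^-2 + t^-1 + 1  [14 crossings, <D> = A^-6 + A^-2 + A^2 + A^6, w = -2]
V(D2) = 1 + t + t^2 + t^3  (w +4, c 12, <D> = 1 + A^4 + A^8 + A^12)
note: 2 values of V(t) split the 2 diagrams


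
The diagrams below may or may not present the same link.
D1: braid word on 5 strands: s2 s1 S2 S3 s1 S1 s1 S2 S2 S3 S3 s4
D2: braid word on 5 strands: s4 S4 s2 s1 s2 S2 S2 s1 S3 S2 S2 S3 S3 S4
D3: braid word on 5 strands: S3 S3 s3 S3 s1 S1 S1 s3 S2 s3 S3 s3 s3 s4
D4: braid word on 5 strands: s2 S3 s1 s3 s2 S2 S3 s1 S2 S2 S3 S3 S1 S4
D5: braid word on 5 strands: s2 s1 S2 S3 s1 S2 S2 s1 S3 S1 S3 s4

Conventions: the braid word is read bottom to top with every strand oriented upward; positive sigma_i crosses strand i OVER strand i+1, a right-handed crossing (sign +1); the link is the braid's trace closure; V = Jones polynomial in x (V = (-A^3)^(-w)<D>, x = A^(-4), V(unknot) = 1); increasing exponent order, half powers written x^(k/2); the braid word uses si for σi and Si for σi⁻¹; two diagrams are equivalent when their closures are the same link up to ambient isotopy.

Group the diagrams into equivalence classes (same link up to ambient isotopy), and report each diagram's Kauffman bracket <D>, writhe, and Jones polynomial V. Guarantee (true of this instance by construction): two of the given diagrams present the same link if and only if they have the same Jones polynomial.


classes: {D1, D2, D4, D5} | {D3}
V(D1) = -x^-6 + 2x^-5 - 3x^-4 + 4x^-3 - 3x^-2 + 3x^-1 - 2 + x  [12 crossings, <D> = A^-10 - 2A^-6 + 3A^-2 - 3A^2 + 4A^6 - 3A^10 + 2A^14 - A^18, w = -2]
D2 (bracket A^-16 - 2A^-12 + 3A^-8 - 3A^-4 + 4 - 3A^4 + 2A^8 - A^12; 14 crossings at w = -4): V = -x^-6 + 2x^-5 - 3x^-4 + 4x^-3 - 3x^-2 + 3x^-1 - 2 + x
V(D3) = 1  [14 crossings, <D> = 1, w = 0]
V(D4) = -x^-6 + 2x^-5 - 3x^-4 + 4x^-3 - 3x^-2 + 3x^-1 - 2 + x  (w -4, c 14, <D> = A^-16 - 2A^-12 + 3A^-8 - 3A^-4 + 4 - 3A^4 + 2A^8 - A^12)
D5 (bracket A^-10 - 2A^-6 + 3A^-2 - 3A^2 + 4A^6 - 3A^10 + 2A^14 - A^18; 12 crossings at w = -2): V = -x^-6 + 2x^-5 - 3x^-4 + 4x^-3 - 3x^-2 + 3x^-1 - 2 + x
note: comparing 5 Jones polynomials yields 2 groups


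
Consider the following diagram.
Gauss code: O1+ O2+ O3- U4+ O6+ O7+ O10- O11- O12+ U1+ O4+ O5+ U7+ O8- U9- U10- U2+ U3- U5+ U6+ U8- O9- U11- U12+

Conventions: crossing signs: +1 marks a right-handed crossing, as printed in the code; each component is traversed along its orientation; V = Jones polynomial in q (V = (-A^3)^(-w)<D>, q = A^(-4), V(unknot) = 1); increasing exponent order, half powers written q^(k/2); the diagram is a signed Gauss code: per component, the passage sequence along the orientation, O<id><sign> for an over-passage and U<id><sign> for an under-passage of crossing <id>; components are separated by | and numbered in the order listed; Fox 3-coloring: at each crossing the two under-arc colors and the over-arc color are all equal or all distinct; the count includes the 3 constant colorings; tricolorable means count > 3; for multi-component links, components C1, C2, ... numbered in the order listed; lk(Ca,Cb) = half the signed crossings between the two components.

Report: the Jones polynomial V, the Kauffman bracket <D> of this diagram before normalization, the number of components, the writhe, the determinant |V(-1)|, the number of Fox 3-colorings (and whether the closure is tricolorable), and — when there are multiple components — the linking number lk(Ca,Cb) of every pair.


Jones polynomial: V(q) = q + q^3 - q^4
<D> = -A^-10 + A^-6 + A^2; writhe +2
components 1, writhe +2 (12 crossings)
3-colorings: 9 of 3^12, det 3 — tricolorable
note: w = +2 shifts under R1 moves; the (-A^3)^(-2) factor cancels that in V


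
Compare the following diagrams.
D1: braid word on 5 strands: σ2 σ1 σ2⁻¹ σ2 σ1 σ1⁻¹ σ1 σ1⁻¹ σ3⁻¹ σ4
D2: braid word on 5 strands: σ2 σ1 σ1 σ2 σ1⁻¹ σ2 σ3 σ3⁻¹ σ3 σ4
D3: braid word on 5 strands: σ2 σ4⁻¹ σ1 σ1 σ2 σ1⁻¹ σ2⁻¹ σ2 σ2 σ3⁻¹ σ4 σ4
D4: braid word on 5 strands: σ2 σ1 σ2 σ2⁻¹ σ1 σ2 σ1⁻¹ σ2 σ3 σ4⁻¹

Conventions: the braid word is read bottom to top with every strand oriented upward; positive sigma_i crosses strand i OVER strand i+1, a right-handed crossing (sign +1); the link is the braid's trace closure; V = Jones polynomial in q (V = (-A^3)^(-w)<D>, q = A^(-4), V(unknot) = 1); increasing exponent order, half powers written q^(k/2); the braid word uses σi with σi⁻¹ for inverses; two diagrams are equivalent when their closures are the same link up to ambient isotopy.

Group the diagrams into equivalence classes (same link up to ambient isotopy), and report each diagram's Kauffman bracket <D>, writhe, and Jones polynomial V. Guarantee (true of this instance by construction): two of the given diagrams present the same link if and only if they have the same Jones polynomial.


equivalence classes: {D1} | {D2, D3, D4}
D1 (bracket A^6; 10 crossings at w = +2): V = 1
D2 (bracket -A^-6 + A^-2 - A^2 + 2A^6 - A^10 + A^14; 10 crossings at w = +6): V = q - q^2 + 2q^3 - q^4 + q^5 - q^6
V(D3) = q - q^2 + 2q^3 - q^4 + q^5 - q^6  (w +4, c 12, <D> = -A^-12 + A^-8 - A^-4 + 2 - A^4 + A^8)
D4 (bracket -A^-12 + A^-8 - A^-4 + 2 - A^4 + A^8; 10 crossings at w = +4): V = q - q^2 + 2q^3 - q^4 + q^5 - q^6
observation: 2 values of V(q) split the 4 diagrams


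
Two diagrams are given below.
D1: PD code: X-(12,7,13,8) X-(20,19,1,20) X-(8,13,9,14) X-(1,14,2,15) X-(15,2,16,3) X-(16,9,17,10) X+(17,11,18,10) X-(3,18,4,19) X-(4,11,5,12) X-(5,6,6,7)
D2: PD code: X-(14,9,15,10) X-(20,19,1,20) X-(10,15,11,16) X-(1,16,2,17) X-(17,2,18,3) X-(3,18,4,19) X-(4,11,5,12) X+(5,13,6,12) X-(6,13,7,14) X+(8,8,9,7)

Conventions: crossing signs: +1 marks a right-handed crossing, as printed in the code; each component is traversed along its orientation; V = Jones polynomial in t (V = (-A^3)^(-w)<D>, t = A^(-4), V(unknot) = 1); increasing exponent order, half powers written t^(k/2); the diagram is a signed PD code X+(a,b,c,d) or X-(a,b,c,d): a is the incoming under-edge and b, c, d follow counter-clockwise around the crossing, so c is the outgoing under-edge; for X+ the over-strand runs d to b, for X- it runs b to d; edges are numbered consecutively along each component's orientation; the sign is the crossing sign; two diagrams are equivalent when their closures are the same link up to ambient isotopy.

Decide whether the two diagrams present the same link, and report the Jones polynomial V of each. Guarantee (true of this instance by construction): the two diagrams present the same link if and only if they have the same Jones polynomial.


equivalent: yes
V(D1) = t^-8 - 2t^-7 + t^-6 - 2t^-5 + 2t^-4 + t^-2  (w -8, c 10, <D> = A^-16 + 2A^-8 - 2A^-4 + 1 - 2A^4 + A^8)
V(D2) = t^-8 - 2t^-7 + t^-6 - 2t^-5 + 2t^-4 + t^-2  (w -6, c 10, <D> = A^-10 + 2A^-2 - 2A^2 + A^6 - 2A^10 + A^14)
why: one V(t) for all 2 diagrams — one class (guaranteed)


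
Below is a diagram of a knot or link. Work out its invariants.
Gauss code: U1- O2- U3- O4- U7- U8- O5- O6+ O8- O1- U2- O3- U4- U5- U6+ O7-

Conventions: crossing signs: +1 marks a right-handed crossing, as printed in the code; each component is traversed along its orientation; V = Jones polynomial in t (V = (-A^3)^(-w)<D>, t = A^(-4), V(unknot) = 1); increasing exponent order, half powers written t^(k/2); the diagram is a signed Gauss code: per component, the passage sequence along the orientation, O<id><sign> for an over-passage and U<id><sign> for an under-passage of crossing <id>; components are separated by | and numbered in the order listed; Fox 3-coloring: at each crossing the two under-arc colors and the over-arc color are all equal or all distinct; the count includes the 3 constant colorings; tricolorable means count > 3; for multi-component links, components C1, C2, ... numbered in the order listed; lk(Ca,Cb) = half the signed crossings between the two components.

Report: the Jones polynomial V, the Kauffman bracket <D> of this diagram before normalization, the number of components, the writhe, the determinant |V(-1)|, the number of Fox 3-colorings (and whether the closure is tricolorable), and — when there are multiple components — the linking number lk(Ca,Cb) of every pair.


Jones polynomial: V(t) = -t^-7 + t^-6 - t^-5 + t^-4 + t^-2
<D> = A^-10 + A^-2 - A^2 + A^6 - A^10; writhe -6
components 1, writhe -6 (8 crossings)
3-colorings: 3 of 3^8, det 5 — not tricolorable
note: V spans 5 powers of t: at least 5 crossings in any diagram


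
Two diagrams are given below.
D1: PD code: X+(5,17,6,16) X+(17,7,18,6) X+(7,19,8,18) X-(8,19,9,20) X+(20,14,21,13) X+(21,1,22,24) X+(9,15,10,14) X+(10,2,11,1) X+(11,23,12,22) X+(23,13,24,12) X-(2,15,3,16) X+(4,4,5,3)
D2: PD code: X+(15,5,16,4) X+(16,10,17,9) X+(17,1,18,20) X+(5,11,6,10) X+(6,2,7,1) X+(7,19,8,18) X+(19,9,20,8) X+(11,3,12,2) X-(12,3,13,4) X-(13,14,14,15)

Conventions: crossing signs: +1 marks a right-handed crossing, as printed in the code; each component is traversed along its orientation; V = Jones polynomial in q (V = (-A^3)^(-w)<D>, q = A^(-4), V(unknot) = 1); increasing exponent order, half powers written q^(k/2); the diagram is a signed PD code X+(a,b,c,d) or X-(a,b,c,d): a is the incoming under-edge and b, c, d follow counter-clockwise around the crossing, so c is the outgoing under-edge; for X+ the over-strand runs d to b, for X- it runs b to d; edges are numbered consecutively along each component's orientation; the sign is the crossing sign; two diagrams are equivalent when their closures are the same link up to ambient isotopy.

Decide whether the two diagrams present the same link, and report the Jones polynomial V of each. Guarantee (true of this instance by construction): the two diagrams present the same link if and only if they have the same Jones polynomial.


equivalent: yes
V(D1) = q^2 + q^4 - q^5 + q^6 - q^7  (w +8, c 12, <D> = -A^-4 + 1 - A^4 + A^8 + A^16)
V(D2) = q^2 + q^4 - q^5 + q^6 - q^7  (w +6, c 10, <D> = -A^-10 + A^-6 - A^-2 + A^2 + A^10)
why: Reidemeister moves carry D1 (12 crossings) to D2 (10)


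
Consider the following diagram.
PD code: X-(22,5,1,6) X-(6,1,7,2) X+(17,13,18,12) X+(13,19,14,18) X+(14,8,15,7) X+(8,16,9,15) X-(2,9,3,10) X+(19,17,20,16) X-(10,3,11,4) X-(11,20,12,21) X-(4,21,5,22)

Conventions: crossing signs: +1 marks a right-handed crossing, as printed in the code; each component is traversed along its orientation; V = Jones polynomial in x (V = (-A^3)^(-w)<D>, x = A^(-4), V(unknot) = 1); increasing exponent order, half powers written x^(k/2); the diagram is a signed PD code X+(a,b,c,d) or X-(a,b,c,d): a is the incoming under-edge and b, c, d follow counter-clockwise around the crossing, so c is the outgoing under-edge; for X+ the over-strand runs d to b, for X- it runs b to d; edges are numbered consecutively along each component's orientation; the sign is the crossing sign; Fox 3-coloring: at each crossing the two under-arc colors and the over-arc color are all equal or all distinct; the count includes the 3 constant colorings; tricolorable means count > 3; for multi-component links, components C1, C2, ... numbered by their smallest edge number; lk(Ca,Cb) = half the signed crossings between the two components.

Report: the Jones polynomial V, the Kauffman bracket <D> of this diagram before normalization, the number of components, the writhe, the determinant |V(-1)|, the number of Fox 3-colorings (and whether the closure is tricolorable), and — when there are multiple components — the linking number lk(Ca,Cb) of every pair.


V = -x^-5 + x^-4 - x^-3 + x^-2 + 1 + x - x^2 + x^3 - x^4
<D> = A^-19 - A^-15 + A^-11 - A^-7 - A^-3 - A^5 + A^9 - A^13 + A^17 (w = -1)
1 component over 11 crossings, w = -1
3 Fox colorings among 3^11, |V(-1)| = 1: not tricolorable
why: V spans 9 powers of x: at least 9 crossings in any diagram


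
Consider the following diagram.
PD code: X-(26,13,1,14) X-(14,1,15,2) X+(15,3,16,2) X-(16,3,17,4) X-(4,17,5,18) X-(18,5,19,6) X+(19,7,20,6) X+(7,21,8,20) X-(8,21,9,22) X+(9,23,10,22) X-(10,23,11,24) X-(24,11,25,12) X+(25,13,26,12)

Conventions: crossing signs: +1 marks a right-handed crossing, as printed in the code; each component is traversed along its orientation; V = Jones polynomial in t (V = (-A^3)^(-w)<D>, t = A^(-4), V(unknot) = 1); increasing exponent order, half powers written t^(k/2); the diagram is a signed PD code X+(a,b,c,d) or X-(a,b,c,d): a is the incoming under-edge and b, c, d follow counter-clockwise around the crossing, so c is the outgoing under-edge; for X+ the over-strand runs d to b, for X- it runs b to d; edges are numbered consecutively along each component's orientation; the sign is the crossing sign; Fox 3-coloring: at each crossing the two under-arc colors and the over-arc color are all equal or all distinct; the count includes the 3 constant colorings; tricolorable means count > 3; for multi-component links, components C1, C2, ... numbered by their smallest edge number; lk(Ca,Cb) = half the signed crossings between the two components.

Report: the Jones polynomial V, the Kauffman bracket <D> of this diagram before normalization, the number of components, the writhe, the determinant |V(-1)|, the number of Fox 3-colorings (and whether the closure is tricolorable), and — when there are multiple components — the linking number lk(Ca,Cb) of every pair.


Jones polynomial: V(t) = -t^-4 + t^-3 + t^-1
<D> = -A^-5 - A^3 + A^7; writhe -3
components 1, writhe -3 (13 crossings)
3-colorings: 9 of 3^13, det 3 — tricolorable
note: det 3 = |V(-1)|; divisible by 3, so tricolorable


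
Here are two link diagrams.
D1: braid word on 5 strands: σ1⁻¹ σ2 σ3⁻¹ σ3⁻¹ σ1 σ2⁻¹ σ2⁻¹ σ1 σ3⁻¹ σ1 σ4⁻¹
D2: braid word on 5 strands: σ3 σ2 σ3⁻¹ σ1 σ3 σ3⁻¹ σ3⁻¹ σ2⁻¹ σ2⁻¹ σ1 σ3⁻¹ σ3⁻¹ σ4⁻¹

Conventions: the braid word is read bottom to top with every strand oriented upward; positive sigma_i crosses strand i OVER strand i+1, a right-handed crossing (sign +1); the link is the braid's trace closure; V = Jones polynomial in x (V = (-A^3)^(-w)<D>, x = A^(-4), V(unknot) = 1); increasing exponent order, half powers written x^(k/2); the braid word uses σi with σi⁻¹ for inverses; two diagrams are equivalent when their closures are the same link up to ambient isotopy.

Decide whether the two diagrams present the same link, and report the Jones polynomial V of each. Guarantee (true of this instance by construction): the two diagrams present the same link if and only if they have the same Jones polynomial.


same link: yes
V(D1) = x^(-11/2) - x^(-9/2) + x^(-7/2) - 2x^(-5/2) + x^(-3/2) - 2x^(-1/2)  [11 crossings, <D> = 2A^-7 - A^-3 + 2A - A^5 + A^9 - A^13, w = -3]
D2 (bracket 2A^-7 - A^-3 + 2A - A^5 + A^9 - A^13; 13 crossings at w = -3): V = x^(-11/2) - x^(-9/2) + x^(-7/2) - 2x^(-5/2) + x^(-3/2) - 2x^(-1/2)
note: D2 (13 crossings) and D1 (11) are Markov-related braid presentations


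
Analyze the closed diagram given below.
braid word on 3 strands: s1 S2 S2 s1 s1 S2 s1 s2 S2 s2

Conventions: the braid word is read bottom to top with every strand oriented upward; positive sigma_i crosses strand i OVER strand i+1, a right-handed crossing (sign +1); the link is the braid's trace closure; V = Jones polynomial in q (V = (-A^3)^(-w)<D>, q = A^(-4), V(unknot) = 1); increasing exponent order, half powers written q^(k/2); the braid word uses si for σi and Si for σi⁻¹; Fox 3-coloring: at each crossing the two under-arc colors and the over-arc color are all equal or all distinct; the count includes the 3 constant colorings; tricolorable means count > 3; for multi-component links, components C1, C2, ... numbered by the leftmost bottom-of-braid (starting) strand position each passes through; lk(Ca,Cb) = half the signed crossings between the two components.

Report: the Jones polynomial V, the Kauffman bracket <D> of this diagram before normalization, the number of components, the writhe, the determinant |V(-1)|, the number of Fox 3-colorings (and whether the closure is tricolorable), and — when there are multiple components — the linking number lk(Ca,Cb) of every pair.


Jones polynomial: V(q) = q + q^3 - q^4
<D> = -A^-10 + A^-6 + A^2; writhe +2
components 1, writhe +2 (10 crossings)
3-colorings: 9 of 3^10, det 3 — tricolorable
note: |V(-1)| = 3: so tricolorable, since 3 divides 3


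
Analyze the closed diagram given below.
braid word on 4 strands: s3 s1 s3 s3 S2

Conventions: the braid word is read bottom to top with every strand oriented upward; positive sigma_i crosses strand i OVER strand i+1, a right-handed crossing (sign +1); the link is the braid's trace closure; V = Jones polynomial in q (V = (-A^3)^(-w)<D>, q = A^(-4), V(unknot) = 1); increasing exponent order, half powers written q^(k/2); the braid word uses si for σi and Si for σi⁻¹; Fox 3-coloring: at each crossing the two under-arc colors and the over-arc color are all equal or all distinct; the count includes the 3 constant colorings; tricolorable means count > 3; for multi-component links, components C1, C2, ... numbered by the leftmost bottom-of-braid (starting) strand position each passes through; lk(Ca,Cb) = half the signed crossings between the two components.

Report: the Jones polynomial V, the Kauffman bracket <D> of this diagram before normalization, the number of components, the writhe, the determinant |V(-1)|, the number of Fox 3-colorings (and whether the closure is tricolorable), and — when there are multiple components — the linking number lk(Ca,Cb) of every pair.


Jones polynomial: V(q) = q + q^3 - q^4
<D> = A^-7 - A^-3 - A^5; writhe +3
components 1, writhe +3 (5 crossings)
3-colorings: 9 of 3^5, det 3 — tricolorable
note: det 3 = |V(-1)|; divisible by 3, so tricolorable


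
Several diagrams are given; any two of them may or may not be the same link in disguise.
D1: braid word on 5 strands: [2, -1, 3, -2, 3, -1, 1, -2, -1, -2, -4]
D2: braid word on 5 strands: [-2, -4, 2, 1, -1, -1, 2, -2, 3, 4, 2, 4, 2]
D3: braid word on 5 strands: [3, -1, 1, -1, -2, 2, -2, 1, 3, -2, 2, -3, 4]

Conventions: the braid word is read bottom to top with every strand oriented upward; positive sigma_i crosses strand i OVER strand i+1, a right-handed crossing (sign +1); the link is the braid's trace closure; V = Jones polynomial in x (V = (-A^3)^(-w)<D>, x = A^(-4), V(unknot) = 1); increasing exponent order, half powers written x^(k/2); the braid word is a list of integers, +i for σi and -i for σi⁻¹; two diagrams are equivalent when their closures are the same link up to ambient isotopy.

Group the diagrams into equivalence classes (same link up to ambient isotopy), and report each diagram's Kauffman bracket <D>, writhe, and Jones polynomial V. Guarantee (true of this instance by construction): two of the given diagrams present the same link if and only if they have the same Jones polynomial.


classes: {D1} | {D2} | {D3}
V(D1) = -x^(-9/2) + x^(-7/2) - 2x^(-5/2) + 2x^(-3/2) - 2x^(-1/2) + x^(1/2) - x^(3/2)  [11 crossings, <D> = A^-15 - A^-11 + 2A^-7 - 2A^-3 + 2A - A^5 + A^9, w = -3]
V(D2) = -x^(1/2) - x^(5/2)  [13 crossings, <D> = A^-1 + A^7, w = +3]
V(D3) = -x^(-1/2) - x^(1/2)  [13 crossings, <D> = A + A^5, w = +1]
note: 3 classes among 3 diagrams; unequal V(x) rules out equality


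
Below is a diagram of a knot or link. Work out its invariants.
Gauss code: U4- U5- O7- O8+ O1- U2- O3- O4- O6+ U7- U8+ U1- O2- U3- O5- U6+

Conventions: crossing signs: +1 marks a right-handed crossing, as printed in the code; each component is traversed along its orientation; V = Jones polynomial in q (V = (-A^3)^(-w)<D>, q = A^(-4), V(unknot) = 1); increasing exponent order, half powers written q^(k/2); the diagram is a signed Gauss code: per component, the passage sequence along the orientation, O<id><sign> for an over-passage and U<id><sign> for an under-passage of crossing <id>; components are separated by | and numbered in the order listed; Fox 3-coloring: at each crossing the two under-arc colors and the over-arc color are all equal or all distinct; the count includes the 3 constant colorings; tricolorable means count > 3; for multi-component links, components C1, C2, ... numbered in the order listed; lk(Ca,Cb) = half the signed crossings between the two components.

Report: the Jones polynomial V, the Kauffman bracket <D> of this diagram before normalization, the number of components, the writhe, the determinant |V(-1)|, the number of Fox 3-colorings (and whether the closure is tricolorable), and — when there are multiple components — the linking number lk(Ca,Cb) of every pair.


Jones polynomial: V(q) = -q^-4 + q^-3 + q^-1
<D> = A^-8 + 1 - A^4; writhe -4
components 1, writhe -4 (8 crossings)
3-colorings: 9 of 3^8, det 3 — tricolorable
note: |V(-1)| = 3: so tricolorable, since 3 divides 3


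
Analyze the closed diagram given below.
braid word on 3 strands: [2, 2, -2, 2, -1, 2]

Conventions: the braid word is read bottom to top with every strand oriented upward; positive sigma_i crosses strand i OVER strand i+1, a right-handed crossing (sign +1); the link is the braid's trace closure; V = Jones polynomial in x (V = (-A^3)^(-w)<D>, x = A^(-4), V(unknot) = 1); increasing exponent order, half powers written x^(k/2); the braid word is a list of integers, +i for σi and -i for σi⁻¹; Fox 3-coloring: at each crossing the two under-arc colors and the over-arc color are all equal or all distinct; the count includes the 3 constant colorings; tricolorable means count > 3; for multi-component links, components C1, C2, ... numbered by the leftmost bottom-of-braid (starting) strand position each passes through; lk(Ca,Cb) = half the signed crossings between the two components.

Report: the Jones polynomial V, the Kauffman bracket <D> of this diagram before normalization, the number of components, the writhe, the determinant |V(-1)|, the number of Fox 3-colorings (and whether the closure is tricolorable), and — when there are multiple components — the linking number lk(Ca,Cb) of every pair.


V = x + x^3 - x^4
<D> = -A^-10 + A^-6 + A^2 (w = +2)
1 component over 6 crossings, w = +2
9 Fox colorings among 3^6, |V(-1)| = 3: tricolorable
why: w = +2 (over 6 crossings) is diagram-only; (-A^3)^(-2) removes it from V


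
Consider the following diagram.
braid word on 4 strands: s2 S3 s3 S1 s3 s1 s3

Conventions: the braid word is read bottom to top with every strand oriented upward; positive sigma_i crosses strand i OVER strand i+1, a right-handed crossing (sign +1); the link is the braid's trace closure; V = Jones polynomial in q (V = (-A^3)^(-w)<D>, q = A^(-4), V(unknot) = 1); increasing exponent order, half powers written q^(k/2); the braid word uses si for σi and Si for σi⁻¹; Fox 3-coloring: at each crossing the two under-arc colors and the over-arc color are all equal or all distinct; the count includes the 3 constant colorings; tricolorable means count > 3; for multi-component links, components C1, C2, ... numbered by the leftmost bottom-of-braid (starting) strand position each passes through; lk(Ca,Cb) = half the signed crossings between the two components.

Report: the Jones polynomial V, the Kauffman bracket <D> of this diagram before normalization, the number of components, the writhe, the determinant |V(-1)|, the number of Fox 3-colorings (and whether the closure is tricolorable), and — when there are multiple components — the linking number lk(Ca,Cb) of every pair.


V(q) = 1 + q + q^2 + q^3
bracket: -A^-3 - A - A^5 - A^9, w = +3
3 components, writhe +3, over 7 crossings
lk(C1,C2) = 0
linking number lk(C1,C3) = 0
lk(C2,C3): +1
det 0, colorings 9 of 3^7 — tricolorable
observation: |V(-1)| = 0: so tricolorable, since 3 divides 0


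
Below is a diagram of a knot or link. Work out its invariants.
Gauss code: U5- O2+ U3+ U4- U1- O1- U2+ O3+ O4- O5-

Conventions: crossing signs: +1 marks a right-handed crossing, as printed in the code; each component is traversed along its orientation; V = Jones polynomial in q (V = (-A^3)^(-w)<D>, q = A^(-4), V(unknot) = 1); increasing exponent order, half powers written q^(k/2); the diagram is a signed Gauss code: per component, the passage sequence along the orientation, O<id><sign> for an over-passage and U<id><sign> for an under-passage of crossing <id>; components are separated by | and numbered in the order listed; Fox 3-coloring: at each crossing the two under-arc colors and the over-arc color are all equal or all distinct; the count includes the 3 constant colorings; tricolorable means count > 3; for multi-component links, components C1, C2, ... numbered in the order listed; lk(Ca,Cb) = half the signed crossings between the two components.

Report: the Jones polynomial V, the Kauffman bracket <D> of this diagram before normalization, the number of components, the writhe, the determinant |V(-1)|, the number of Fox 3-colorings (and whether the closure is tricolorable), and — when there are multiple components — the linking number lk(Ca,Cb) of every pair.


V(q) = 1
bracket: -A^-3, w = -1
1 component, writhe -1, over 5 crossings
det 1, colorings 3 of 3^5 — not tricolorable
observation: |V(-1)| = 1: so not tricolorable, since 3 does not divide 1
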